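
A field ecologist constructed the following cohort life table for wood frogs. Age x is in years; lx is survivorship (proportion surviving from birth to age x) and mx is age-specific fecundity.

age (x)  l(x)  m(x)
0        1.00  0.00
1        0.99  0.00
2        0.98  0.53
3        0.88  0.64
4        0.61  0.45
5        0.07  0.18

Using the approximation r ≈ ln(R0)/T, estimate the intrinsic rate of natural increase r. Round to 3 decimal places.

0.111

R0 = Σ lx·mx = 0 + 0 + 0.5194 + 0.5632 + 0.2745 + 0.0126 = 1.3697
Σ x·lx·mx = 3.8894; T = 3.8894/1.3697 = 2.8396…
r ≈ ln(R0)/T = ln(1.3697)/2.8396… = 0.11079… → 0.111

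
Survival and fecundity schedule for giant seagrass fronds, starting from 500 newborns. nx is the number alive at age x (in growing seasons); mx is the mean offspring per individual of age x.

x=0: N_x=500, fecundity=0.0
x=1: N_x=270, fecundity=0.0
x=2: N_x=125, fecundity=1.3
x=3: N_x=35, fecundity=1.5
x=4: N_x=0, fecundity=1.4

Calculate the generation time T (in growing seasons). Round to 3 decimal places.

2.244

lx = nx/n0 = nx/500: 1, 0.54, 0.25, 0.07, 0
lx·mx: 0, 0, 0.325, 0.105, 0 → R0 = 0.43
x·lx·mx: 0, 0, 0.65, 0.315, 0 → Σ = 0.965
T = 0.965 / 0.43 = 2.244186… → 2.244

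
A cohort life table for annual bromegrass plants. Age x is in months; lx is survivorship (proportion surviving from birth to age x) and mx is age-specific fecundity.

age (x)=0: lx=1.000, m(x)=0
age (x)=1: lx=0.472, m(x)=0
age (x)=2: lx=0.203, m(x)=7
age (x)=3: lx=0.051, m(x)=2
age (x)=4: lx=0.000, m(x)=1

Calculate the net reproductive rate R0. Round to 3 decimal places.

lx·mx by age: 0, 0, 1.421, 0.102, 0
R0 = Σ lx·mx = 1.523 → 1.523

1.523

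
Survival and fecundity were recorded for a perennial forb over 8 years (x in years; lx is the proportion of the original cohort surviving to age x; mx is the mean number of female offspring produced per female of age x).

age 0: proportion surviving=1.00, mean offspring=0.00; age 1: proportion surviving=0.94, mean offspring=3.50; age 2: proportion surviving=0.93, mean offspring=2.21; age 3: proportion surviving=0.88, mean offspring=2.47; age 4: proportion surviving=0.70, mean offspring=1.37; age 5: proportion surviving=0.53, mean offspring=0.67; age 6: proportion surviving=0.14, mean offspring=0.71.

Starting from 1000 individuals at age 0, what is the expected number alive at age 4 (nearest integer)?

700

Expected survivors = N0 · l_4 = 1000 × 0.70 = 700 → 700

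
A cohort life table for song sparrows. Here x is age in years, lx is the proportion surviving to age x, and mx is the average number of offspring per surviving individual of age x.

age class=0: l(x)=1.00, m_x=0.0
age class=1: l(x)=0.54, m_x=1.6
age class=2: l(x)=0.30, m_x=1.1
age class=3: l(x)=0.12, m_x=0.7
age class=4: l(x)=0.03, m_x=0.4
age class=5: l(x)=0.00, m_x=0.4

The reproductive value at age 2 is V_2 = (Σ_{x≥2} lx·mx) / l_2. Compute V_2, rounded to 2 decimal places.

lx·mx for x ≥ 2: 0.33, 0.084, 0.012, 0 → sum = 0.426
V_2 = 0.426 / l_2 = 0.426 / 0.3 = 1.42 → 1.42

1.42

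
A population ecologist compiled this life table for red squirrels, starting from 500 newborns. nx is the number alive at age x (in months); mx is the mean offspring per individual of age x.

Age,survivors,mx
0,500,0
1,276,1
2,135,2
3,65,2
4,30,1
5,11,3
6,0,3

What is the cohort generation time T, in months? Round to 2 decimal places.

2.02

lx = nx/n0 = nx/500: 1, 0.552, 0.27, 0.13, 0.06, 0.022, 0
lx·mx: 0, 0.552, 0.54, 0.26, 0.06, 0.066, 0 → R0 = 1.478
x·lx·mx: 0, 0.552, 1.08, 0.78, 0.24, 0.33, 0 → Σ = 2.982
T = 2.982 / 1.478 = 2.017591… → 2.02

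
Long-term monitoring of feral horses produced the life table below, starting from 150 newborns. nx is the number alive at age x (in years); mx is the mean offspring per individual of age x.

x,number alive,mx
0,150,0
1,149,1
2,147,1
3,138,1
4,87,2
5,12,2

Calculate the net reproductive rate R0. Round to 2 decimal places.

4.21

lx = nx/n0 = nx/150: 1, 0.99333…, 0.98, 0.92, 0.58, 0.08
lx·mx by age: 0, 0.993333…, 0.98, 0.92, 1.16, 0.16
R0 = Σ lx·mx = 4.213333… → 4.21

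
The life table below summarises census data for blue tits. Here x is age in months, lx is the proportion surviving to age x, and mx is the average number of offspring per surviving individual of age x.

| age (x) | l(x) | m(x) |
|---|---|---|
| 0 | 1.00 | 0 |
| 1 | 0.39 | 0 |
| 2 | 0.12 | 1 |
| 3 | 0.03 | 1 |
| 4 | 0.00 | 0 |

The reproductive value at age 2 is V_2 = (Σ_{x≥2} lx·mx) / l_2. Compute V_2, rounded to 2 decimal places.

1.25

lx·mx for x ≥ 2: 0.12, 0.03, 0 → sum = 0.15
V_2 = 0.15 / l_2 = 0.15 / 0.12 = 1.25 → 1.25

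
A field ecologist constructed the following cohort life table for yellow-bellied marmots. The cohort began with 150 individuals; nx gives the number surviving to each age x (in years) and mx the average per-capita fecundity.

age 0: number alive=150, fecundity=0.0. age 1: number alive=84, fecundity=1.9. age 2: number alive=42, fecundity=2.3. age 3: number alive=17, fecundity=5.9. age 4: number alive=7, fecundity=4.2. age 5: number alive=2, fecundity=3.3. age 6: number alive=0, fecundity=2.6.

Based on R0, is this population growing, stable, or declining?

growing

lx = nx/n0 = nx/150: 1, 0.56, 0.28, 0.11333…, 0.04667…, 0.01333…, 0
R0 = Σ lx·mx = 0 + 1.064 + 0.644 + 0.668667… + 0.196… + 0.044… + 0 = 2.616667…
R0 > 1, so the population is growing.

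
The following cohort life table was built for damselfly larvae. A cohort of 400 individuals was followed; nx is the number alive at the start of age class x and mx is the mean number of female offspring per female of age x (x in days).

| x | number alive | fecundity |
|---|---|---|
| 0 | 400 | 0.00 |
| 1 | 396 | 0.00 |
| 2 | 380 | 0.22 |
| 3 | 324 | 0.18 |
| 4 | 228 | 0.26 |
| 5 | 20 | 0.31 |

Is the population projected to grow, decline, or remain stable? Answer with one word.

lx = nx/n0 = nx/400: 1, 0.99, 0.95, 0.81, 0.57, 0.05
R0 = Σ lx·mx = 0 + 0 + 0.209 + 0.1458 + 0.1482 + 0.0155 = 0.5185
R0 < 1, so the population is declining.

declining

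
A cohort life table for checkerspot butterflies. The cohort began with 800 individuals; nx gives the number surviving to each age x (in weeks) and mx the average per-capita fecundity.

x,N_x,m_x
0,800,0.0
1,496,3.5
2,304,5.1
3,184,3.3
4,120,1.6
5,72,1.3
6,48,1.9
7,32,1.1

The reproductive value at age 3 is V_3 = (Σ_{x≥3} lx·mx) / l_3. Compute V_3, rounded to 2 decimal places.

5.54

lx = nx/n0 = nx/800: 1, 0.62, 0.38, 0.23, 0.15, 0.09, 0.06, 0.04
lx·mx for x ≥ 3: 0.759, 0.24, 0.117, 0.114, 0.044 → sum = 1.274
V_3 = 1.274 / l_3 = 1.274 / 0.23 = 5.53913… → 5.54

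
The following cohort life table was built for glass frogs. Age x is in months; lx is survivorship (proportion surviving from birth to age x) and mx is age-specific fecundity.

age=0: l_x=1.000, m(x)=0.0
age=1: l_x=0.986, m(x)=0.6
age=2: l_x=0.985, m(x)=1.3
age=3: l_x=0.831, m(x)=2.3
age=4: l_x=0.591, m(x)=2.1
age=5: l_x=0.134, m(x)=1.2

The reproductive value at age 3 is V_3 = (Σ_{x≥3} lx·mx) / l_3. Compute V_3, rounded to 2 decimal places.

lx·mx for x ≥ 3: 1.9113, 1.2411, 0.1608 → sum = 3.3132
V_3 = 3.3132 / l_3 = 3.3132 / 0.831 = 3.987004… → 3.99

3.99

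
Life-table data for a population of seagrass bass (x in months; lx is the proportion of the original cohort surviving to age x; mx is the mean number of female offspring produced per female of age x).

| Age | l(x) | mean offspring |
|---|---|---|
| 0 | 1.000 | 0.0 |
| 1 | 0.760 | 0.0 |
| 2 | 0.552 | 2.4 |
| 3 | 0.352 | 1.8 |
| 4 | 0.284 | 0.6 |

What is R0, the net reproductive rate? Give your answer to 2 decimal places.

lx·mx by age: 0, 0, 1.3248, 0.6336, 0.1704
R0 = Σ lx·mx = 2.1288 → 2.13

2.13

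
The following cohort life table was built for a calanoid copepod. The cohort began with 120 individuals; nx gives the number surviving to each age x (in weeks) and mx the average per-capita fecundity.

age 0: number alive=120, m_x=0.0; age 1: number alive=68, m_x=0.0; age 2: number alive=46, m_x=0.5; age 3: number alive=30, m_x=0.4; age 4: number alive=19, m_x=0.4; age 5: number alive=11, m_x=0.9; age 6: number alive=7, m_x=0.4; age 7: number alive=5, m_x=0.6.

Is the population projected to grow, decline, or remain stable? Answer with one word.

lx = nx/n0 = nx/120: 1, 0.56667…, 0.38333…, 0.25, 0.15833…, 0.09167…, 0.05833…, 0.04167…
R0 = Σ lx·mx = 0 + 0 + 0.191667… + 0.1 + 0.063333… + 0.0825… + 0.023333… + 0.025… = 0.485833…
R0 < 1, so the population is declining.

declining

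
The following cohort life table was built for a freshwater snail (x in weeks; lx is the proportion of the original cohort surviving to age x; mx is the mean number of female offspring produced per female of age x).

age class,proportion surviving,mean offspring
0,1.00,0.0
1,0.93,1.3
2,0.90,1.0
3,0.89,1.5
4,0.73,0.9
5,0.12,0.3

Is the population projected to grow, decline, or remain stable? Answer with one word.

growing

R0 = Σ lx·mx = 0 + 1.209 + 0.9 + 1.335 + 0.657 + 0.036 = 4.137
R0 > 1, so the population is growing.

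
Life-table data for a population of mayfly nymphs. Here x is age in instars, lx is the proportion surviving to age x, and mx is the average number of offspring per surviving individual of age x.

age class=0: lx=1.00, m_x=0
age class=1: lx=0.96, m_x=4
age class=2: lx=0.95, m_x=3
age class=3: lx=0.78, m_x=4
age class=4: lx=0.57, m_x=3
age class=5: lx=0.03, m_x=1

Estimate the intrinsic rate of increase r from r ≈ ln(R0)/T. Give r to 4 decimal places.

R0 = Σ lx·mx = 0 + 3.84 + 2.85 + 3.12 + 1.71 + 0.03 = 11.55
Σ x·lx·mx = 25.89; T = 25.89/11.55 = 2.24156…
r ≈ ln(R0)/T = ln(11.55)/2.24156… = 1.091511… → 1.0915

1.0915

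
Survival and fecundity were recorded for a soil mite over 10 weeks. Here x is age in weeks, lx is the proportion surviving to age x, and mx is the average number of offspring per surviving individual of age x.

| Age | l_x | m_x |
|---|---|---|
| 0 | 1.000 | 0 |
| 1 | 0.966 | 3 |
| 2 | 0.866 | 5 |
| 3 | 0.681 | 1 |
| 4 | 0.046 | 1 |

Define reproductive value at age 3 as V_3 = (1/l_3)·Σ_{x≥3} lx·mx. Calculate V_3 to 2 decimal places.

lx·mx for x ≥ 3: 0.681, 0.046 → sum = 0.727
V_3 = 0.727 / l_3 = 0.727 / 0.681 = 1.067548… → 1.07

1.07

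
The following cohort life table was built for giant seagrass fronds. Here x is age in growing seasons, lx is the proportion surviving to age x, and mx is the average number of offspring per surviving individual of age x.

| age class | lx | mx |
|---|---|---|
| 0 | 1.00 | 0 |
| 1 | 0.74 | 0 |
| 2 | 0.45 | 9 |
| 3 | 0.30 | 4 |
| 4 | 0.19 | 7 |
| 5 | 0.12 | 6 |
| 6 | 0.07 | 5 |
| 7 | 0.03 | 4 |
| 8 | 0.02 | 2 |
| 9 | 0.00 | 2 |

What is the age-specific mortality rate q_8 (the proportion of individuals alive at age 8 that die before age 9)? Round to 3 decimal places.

1.000

q_8 = (l_8 − l_9) / l_8 = (0.02 − 0) / 0.02
     = 0.02 / 0.02 = 1 → 1.000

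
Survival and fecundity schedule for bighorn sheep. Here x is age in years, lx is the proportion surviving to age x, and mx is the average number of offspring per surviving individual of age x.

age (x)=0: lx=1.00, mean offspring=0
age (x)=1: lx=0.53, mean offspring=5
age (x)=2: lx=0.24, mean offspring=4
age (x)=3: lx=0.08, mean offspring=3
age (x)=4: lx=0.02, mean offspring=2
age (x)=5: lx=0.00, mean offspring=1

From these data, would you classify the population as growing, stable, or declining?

growing

R0 = Σ lx·mx = 0 + 2.65 + 0.96 + 0.24 + 0.04 + 0 = 3.89
R0 > 1, so the population is growing.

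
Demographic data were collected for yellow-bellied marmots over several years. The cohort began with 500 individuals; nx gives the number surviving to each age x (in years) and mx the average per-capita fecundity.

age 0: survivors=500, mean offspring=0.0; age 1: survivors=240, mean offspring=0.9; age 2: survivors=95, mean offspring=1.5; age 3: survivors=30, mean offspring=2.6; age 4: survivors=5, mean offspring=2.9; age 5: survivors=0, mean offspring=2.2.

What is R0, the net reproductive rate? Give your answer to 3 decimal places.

0.902

lx = nx/n0 = nx/500: 1, 0.48, 0.19, 0.06, 0.01, 0
lx·mx by age: 0, 0.432, 0.285, 0.156, 0.029, 0
R0 = Σ lx·mx = 0.902 → 0.902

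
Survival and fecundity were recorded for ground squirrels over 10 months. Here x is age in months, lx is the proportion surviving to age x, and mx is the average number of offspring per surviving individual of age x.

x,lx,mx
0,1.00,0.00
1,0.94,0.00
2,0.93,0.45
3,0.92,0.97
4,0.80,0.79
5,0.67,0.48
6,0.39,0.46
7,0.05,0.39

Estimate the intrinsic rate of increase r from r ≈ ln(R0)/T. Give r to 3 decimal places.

R0 = Σ lx·mx = 0 + 0 + 0.4185 + 0.8924 + 0.632 + 0.3216 + 0.1794 + 0.0195 = 2.4634
Σ x·lx·mx = 8.8631; T = 8.8631/2.4634 = 3.59791…
r ≈ ln(R0)/T = ln(2.4634)/3.59791… = 0.25057… → 0.251

0.251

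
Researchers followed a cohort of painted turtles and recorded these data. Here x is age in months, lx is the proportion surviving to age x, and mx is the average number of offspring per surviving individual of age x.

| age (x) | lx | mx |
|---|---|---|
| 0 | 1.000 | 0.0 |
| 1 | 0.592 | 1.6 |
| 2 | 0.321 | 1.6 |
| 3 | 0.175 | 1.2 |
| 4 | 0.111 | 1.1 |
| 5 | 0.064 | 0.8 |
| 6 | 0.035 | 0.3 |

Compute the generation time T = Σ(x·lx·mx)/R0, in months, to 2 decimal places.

1.84

lx·mx: 0, 0.9472, 0.5136, 0.21, 0.1221, 0.0512, 0.0105 → R0 = 1.8546
x·lx·mx: 0, 0.9472, 1.0272, 0.63, 0.4884, 0.256, 0.063 → Σ = 3.4118
T = 3.4118 / 1.8546 = 1.839642… → 1.84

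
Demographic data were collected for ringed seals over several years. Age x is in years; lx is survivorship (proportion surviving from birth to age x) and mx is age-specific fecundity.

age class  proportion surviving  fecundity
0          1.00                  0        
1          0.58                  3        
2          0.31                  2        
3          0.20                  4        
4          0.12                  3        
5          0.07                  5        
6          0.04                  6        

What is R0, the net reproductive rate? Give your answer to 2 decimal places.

lx·mx by age: 0, 1.74, 0.62, 0.8, 0.36, 0.35, 0.24
R0 = Σ lx·mx = 4.11 → 4.11

4.11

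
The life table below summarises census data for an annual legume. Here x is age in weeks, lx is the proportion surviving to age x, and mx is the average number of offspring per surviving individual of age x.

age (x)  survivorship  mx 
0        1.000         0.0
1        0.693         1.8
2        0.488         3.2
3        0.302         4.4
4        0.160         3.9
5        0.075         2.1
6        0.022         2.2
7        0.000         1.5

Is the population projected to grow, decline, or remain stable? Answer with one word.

R0 = Σ lx·mx = 0 + 1.2474 + 1.5616 + 1.3288 + 0.624 + 0.1575 + 0.0484 + 0 = 4.9677
R0 > 1, so the population is growing.

growing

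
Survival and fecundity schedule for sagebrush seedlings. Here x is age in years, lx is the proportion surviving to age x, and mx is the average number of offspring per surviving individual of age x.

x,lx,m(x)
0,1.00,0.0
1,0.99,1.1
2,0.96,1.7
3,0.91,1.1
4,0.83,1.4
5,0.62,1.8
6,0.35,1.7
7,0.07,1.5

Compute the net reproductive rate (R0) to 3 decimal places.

lx·mx by age: 0, 1.089, 1.632, 1.001, 1.162, 1.116, 0.595, 0.105
R0 = Σ lx·mx = 6.7 → 6.700

6.700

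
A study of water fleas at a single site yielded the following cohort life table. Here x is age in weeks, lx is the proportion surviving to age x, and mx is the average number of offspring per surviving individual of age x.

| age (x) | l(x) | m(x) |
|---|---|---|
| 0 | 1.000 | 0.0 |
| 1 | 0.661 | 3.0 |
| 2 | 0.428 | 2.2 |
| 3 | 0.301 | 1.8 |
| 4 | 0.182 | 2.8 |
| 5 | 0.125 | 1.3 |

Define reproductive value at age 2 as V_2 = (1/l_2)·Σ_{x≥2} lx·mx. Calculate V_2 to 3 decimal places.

5.036

lx·mx for x ≥ 2: 0.9416, 0.5418, 0.5096, 0.1625 → sum = 2.1555
V_2 = 2.1555 / l_2 = 2.1555 / 0.428 = 5.036215… → 5.036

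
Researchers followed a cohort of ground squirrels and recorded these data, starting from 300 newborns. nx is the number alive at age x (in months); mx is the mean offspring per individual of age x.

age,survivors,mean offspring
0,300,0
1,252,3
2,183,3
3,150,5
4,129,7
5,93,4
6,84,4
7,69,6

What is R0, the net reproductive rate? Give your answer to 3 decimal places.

13.600

lx = nx/n0 = nx/300: 1, 0.84, 0.61, 0.5, 0.43, 0.31, 0.28, 0.23
lx·mx by age: 0, 2.52, 1.83, 2.5, 3.01, 1.24, 1.12, 1.38
R0 = Σ lx·mx = 13.6 → 13.600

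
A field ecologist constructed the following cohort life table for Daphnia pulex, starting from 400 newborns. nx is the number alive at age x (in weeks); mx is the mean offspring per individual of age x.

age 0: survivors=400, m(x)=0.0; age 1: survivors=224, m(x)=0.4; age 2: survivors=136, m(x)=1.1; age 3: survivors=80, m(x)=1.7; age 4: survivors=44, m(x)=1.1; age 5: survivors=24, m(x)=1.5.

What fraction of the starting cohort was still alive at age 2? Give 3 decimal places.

0.340

l_2 = n_2/n_0 = 136/400 = 0.34 → 0.340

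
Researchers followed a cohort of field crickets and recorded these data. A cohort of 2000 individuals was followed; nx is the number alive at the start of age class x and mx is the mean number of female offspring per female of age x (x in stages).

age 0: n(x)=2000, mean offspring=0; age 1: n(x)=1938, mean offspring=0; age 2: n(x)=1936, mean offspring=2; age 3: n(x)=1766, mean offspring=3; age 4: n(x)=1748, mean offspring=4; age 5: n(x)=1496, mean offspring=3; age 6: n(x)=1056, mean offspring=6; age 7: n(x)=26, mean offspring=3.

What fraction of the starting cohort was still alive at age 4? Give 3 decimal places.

l_4 = n_4/n_0 = 1748/2000 = 0.874 → 0.874

0.874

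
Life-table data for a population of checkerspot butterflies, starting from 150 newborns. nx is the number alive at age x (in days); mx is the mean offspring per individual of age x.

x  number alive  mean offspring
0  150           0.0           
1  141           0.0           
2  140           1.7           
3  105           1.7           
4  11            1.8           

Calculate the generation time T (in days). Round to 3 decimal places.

lx = nx/n0 = nx/150: 1, 0.94, 0.93333…, 0.7, 0.07333…
lx·mx: 0, 0, 1.586667…, 1.19, 0.132… → R0 = 2.908667…
x·lx·mx: 0, 0, 3.173333…, 3.57, 0.528… → Σ = 7.271333…
T = 7.271333… / 2.908667… = 2.499885… → 2.500

2.500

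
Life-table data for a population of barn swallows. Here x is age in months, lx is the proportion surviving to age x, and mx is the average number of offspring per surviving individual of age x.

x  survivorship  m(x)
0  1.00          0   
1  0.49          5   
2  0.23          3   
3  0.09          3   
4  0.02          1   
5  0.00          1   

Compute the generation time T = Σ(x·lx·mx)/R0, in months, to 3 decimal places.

1.376

lx·mx: 0, 2.45, 0.69, 0.27, 0.02, 0 → R0 = 3.43
x·lx·mx: 0, 2.45, 1.38, 0.81, 0.08, 0 → Σ = 4.72
T = 4.72 / 3.43 = 1.376093… → 1.376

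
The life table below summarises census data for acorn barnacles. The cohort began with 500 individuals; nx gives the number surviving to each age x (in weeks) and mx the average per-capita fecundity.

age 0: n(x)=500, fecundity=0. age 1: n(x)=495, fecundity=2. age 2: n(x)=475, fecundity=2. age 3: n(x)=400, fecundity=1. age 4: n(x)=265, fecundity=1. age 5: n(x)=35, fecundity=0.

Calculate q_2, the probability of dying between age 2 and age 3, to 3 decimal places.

lx = nx/n0 = nx/500: 1, 0.99, 0.95, 0.8, 0.53, 0.07
q_2 = (l_2 − l_3) / l_2 = (0.95 − 0.8) / 0.95
     = 0.15 / 0.95 = 0.157895… → 0.158

0.158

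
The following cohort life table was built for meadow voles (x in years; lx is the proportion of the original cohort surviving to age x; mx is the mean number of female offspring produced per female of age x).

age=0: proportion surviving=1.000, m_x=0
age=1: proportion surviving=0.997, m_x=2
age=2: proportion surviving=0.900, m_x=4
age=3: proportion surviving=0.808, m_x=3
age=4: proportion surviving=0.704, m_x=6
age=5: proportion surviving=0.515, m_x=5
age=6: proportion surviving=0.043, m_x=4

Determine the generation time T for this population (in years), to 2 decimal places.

3.15

lx·mx: 0, 1.994, 3.6, 2.424, 4.224, 2.575, 0.172 → R0 = 14.989
x·lx·mx: 0, 1.994, 7.2, 7.272, 16.896, 12.875, 1.032 → Σ = 47.269
T = 47.269 / 14.989 = 3.153579… → 3.15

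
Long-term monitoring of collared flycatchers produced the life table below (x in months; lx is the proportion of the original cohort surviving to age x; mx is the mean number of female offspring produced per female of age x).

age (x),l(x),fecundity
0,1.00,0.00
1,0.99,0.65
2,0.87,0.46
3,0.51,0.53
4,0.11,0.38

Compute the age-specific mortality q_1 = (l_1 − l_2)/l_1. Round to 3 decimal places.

q_1 = (l_1 − l_2) / l_1 = (0.99 − 0.87) / 0.99
     = 0.12 / 0.99 = 0.121212… → 0.121

0.121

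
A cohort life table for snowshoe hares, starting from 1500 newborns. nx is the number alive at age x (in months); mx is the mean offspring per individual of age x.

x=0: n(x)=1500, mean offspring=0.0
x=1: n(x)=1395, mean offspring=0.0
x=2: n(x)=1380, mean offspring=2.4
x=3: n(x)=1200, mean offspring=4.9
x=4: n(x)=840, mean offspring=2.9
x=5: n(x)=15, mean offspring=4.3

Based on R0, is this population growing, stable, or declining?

growing

lx = nx/n0 = nx/1500: 1, 0.93, 0.92, 0.8, 0.56, 0.01
R0 = Σ lx·mx = 0 + 0 + 2.208 + 3.92 + 1.624 + 0.043 = 7.795
R0 > 1, so the population is growing.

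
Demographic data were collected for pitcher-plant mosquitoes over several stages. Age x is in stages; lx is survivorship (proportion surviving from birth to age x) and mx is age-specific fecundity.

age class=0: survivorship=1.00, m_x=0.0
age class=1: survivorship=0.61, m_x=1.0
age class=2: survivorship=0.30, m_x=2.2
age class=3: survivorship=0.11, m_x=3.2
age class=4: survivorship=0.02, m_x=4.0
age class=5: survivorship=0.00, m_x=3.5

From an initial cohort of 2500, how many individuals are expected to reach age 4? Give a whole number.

50

Expected survivors = N0 · l_4 = 2500 × 0.02 = 50 → 50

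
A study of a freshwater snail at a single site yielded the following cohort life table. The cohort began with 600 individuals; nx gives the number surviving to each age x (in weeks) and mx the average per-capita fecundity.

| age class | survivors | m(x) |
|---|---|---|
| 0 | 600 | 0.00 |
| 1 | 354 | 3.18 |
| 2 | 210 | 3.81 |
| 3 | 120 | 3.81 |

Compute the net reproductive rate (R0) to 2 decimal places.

3.97

lx = nx/n0 = nx/600: 1, 0.59, 0.35, 0.2
lx·mx by age: 0, 1.8762, 1.3335, 0.762
R0 = Σ lx·mx = 3.9717 → 3.97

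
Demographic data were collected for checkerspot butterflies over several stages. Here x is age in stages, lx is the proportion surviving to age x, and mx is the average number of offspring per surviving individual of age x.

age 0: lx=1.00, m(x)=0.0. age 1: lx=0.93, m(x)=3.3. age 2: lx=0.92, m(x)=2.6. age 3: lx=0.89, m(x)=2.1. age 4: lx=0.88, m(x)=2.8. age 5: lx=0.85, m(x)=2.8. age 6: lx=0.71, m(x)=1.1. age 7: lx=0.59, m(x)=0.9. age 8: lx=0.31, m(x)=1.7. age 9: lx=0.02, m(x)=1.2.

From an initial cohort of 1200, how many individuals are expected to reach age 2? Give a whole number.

1104

Expected survivors = N0 · l_2 = 1200 × 0.92 = 1104 → 1104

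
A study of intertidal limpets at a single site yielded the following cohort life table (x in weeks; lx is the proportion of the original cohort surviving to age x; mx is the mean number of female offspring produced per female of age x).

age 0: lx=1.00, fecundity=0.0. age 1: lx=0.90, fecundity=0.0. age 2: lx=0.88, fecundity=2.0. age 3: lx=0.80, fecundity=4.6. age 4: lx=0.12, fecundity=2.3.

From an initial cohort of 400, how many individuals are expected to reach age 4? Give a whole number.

Expected survivors = N0 · l_4 = 400 × 0.12 = 48 → 48

48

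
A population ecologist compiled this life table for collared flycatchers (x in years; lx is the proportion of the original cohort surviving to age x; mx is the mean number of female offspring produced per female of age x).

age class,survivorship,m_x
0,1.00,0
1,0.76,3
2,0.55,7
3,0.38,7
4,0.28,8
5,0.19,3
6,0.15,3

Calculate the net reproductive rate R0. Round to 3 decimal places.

lx·mx by age: 0, 2.28, 3.85, 2.66, 2.24, 0.57, 0.45
R0 = Σ lx·mx = 12.05 → 12.050

12.050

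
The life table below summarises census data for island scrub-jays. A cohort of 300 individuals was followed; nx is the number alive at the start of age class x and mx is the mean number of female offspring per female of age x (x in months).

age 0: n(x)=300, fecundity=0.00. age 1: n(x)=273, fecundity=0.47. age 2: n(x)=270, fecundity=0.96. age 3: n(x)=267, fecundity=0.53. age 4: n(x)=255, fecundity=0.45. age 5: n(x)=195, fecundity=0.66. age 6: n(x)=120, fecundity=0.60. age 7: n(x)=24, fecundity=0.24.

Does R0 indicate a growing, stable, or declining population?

growing

lx = nx/n0 = nx/300: 1, 0.91, 0.9, 0.89, 0.85, 0.65, 0.4, 0.08
R0 = Σ lx·mx = 0 + 0.4277 + 0.864 + 0.4717 + 0.3825 + 0.429 + 0.24 + 0.0192 = 2.8341
R0 > 1, so the population is growing.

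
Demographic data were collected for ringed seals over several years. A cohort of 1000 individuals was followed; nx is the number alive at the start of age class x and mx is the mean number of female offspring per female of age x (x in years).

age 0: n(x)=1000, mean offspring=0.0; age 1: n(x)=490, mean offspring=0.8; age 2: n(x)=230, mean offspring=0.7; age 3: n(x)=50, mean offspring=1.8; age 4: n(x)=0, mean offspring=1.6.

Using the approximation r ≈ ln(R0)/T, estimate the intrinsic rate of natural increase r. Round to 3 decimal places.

lx = nx/n0 = nx/1000: 1, 0.49, 0.23, 0.05, 0
R0 = Σ lx·mx = 0 + 0.392 + 0.161 + 0.09 + 0 = 0.643
Σ x·lx·mx = 0.984; T = 0.984/0.643 = 1.53033…
r ≈ ln(R0)/T = ln(0.643)/1.53033… = -0.28857… → -0.289

-0.289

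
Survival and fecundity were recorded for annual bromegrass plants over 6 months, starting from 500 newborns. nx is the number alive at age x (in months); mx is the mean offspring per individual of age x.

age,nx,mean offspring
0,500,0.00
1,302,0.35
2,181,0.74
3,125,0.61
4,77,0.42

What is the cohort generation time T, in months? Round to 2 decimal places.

lx = nx/n0 = nx/500: 1, 0.604, 0.362, 0.25, 0.154
lx·mx: 0, 0.2114, 0.26788, 0.1525, 0.06468 → R0 = 0.69646
x·lx·mx: 0, 0.2114, 0.53576, 0.4575, 0.25872 → Σ = 1.46338
T = 1.46338 / 0.69646 = 2.101169… → 2.10

2.10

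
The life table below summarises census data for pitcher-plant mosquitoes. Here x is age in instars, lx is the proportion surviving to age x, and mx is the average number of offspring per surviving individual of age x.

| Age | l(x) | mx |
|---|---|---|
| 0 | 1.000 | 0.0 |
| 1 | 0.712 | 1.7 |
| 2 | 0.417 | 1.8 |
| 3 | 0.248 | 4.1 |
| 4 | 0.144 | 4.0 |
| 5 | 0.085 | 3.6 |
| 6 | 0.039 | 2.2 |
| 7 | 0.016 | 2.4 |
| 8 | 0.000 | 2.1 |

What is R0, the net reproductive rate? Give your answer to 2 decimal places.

lx·mx by age: 0, 1.2104, 0.7506, 1.0168, 0.576, 0.306, 0.0858, 0.0384, 0
R0 = Σ lx·mx = 3.984 → 3.98

3.98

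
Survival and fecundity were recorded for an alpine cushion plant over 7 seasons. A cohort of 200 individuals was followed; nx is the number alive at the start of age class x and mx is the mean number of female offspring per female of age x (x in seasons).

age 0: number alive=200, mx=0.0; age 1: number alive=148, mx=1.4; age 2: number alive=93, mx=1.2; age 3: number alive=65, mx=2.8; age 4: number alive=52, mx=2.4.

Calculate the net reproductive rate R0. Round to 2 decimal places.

3.13

lx = nx/n0 = nx/200: 1, 0.74, 0.465, 0.325, 0.26
lx·mx by age: 0, 1.036, 0.558, 0.91, 0.624
R0 = Σ lx·mx = 3.128 → 3.13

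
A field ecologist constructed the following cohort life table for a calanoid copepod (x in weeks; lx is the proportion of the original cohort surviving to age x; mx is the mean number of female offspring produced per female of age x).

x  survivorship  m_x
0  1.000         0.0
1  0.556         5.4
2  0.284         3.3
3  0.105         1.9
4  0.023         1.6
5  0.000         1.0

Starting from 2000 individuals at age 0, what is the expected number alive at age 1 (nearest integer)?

1112

Expected survivors = N0 · l_1 = 2000 × 0.556 = 1112 → 1112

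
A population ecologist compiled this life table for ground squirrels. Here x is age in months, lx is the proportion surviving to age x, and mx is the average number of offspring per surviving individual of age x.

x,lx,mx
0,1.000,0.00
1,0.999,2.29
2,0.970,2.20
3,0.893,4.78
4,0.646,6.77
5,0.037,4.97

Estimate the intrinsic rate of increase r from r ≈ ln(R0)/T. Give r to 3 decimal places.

R0 = Σ lx·mx = 0 + 2.28771 + 2.134 + 4.26854 + 4.37342 + 0.18389 = 13.24756
Σ x·lx·mx = 37.77446; T = 37.77446/13.24756 = 2.85143…
r ≈ ln(R0)/T = ln(13.24756)/2.85143… = 0.90615… → 0.906

0.906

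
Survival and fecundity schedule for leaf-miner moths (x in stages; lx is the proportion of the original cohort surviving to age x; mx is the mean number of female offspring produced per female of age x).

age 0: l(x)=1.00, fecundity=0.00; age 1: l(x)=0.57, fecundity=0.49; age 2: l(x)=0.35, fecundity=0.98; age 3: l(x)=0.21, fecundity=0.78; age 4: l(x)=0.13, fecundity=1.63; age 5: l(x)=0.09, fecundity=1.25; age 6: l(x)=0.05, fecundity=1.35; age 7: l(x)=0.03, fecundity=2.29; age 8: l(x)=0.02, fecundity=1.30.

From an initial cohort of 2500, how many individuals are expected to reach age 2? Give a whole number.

Expected survivors = N0 · l_2 = 2500 × 0.35 = 875 → 875

875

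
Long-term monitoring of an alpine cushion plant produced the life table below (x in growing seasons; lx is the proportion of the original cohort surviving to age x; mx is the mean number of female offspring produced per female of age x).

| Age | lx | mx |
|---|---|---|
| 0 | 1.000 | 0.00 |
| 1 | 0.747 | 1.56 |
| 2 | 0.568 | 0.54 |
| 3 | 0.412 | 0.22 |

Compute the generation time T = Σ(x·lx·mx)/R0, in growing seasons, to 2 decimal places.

lx·mx: 0, 1.16532, 0.30672, 0.09064 → R0 = 1.56268
x·lx·mx: 0, 1.16532, 0.61344, 0.27192 → Σ = 2.05068
T = 2.05068 / 1.56268 = 1.312284… → 1.31

1.31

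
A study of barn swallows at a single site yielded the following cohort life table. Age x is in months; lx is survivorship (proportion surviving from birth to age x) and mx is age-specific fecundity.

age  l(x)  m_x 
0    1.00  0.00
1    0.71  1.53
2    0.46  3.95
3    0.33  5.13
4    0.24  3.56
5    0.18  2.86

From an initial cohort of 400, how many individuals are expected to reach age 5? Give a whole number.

72

Expected survivors = N0 · l_5 = 400 × 0.18 = 72 → 72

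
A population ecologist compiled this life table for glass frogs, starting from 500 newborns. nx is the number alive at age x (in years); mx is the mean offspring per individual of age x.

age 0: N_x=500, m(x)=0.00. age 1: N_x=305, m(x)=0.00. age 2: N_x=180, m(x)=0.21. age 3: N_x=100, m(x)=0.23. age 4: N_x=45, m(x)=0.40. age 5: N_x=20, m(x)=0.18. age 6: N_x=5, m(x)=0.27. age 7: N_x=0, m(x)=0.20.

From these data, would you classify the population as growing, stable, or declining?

declining

lx = nx/n0 = nx/500: 1, 0.61, 0.36, 0.2, 0.09, 0.04, 0.01, 0
R0 = Σ lx·mx = 0 + 0 + 0.0756 + 0.046 + 0.036 + 0.0072 + 0.0027 + 0 = 0.1675
R0 < 1, so the population is declining.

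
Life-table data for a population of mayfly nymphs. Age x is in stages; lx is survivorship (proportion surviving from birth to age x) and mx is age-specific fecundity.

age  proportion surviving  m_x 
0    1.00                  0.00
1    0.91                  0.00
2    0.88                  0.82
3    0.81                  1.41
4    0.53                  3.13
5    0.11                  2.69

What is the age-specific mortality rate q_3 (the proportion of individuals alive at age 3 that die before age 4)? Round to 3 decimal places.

q_3 = (l_3 − l_4) / l_3 = (0.81 − 0.53) / 0.81
     = 0.28 / 0.81 = 0.345679… → 0.346

0.346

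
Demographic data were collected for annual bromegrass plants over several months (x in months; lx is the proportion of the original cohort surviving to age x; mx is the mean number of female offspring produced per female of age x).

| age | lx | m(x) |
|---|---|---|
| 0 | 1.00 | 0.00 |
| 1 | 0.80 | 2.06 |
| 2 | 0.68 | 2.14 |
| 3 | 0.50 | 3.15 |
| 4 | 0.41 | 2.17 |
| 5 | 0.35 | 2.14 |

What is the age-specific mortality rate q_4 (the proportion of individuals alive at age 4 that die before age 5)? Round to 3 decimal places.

0.146

q_4 = (l_4 − l_5) / l_4 = (0.41 − 0.35) / 0.41
     = 0.06 / 0.41 = 0.146341… → 0.146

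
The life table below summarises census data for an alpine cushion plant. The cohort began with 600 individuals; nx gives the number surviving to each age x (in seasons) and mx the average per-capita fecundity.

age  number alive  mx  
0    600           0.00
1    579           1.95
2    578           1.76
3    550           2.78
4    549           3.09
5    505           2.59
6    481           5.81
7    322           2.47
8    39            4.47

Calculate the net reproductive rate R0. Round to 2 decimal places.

lx = nx/n0 = nx/600: 1, 0.965, 0.96333…, 0.91667…, 0.915, 0.84167…, 0.80167…, 0.53667…, 0.065
lx·mx by age: 0, 1.88175, 1.695467…, 2.548333…, 2.82735, 2.179917…, 4.657683…, 1.325567…, 0.29055
R0 = Σ lx·mx = 17.406617… → 17.41

17.41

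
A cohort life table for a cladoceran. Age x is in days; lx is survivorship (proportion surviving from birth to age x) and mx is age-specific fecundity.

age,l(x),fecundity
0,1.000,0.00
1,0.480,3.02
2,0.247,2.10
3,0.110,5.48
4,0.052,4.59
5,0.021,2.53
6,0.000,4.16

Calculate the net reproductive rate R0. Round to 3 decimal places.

2.863

lx·mx by age: 0, 1.4496, 0.5187, 0.6028, 0.23868, 0.05313, 0
R0 = Σ lx·mx = 2.86291 → 2.863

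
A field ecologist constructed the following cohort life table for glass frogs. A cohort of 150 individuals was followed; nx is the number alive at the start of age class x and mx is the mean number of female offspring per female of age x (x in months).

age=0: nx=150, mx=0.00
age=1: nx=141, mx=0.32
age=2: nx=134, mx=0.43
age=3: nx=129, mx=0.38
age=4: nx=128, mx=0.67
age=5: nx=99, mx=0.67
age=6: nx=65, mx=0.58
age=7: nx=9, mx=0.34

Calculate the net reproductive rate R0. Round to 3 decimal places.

2.297

lx = nx/n0 = nx/150: 1, 0.94, 0.89333…, 0.86, 0.85333…, 0.66, 0.43333…, 0.06
lx·mx by age: 0, 0.3008, 0.384133…, 0.3268, 0.571733…, 0.4422, 0.251333…, 0.0204
R0 = Σ lx·mx = 2.2974… → 2.297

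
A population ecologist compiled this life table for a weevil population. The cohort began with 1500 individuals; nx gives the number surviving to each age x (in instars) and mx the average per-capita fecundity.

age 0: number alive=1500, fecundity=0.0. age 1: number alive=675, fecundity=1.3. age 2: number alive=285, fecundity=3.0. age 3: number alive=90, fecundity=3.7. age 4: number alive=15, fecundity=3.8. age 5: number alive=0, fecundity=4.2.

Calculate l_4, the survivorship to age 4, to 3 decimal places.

l_4 = n_4/n_0 = 15/1500 = 0.01 → 0.010

0.010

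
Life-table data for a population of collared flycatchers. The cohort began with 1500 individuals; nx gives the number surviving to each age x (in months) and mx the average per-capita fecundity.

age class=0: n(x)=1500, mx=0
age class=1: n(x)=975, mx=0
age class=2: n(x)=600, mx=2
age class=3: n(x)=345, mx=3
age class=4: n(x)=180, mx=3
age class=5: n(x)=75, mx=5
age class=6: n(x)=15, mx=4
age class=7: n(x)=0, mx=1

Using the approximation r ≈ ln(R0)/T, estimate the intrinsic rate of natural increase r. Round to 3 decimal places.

0.247

lx = nx/n0 = nx/1500: 1, 0.65, 0.4, 0.23, 0.12, 0.05, 0.01, 0
R0 = Σ lx·mx = 0 + 0 + 0.8 + 0.69 + 0.36 + 0.25 + 0.04 + 0 = 2.14
Σ x·lx·mx = 6.6; T = 6.6/2.14 = 3.08411…
r ≈ ln(R0)/T = ln(2.14)/3.08411… = 0.24669… → 0.247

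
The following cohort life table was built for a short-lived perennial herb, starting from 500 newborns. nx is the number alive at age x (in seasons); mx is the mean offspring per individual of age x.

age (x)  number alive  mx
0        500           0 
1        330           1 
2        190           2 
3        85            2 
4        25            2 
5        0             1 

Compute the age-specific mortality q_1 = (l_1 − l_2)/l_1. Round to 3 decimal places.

lx = nx/n0 = nx/500: 1, 0.66, 0.38, 0.17, 0.05, 0
q_1 = (l_1 − l_2) / l_1 = (0.66 − 0.38) / 0.66
     = 0.28 / 0.66 = 0.424242… → 0.424

0.424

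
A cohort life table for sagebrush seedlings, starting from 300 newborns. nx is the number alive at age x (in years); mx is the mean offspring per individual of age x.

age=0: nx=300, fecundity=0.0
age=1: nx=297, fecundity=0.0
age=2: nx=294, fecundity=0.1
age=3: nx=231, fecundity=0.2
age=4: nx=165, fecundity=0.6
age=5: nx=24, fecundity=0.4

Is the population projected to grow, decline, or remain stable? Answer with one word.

declining

lx = nx/n0 = nx/300: 1, 0.99, 0.98, 0.77, 0.55, 0.08
R0 = Σ lx·mx = 0 + 0 + 0.098 + 0.154 + 0.33 + 0.032 = 0.614
R0 < 1, so the population is declining.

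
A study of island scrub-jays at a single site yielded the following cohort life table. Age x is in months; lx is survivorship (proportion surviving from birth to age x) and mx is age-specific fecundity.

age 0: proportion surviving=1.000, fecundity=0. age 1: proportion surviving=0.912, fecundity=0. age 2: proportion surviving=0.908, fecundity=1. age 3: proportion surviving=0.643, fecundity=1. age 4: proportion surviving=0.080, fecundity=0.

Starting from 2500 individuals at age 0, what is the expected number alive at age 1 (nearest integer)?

Expected survivors = N0 · l_1 = 2500 × 0.912 = 2280 → 2280

2280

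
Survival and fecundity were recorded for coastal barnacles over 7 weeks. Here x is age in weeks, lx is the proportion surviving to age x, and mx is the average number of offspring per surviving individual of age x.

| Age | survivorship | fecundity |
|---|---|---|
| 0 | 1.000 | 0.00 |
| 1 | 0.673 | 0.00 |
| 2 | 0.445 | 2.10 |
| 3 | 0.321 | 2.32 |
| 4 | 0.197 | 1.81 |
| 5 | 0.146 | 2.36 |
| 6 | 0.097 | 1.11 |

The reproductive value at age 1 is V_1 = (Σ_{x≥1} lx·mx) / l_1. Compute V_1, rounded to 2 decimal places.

3.70

lx·mx for x ≥ 1: 0, 0.9345, 0.74472, 0.35657, 0.34456, 0.10767 → sum = 2.48802
V_1 = 2.48802 / l_1 = 2.48802 / 0.673 = 3.696909… → 3.70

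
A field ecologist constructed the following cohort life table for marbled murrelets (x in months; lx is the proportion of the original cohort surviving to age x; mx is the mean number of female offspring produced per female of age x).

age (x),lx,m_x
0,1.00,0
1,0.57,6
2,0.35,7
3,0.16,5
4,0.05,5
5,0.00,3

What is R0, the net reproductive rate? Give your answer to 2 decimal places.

lx·mx by age: 0, 3.42, 2.45, 0.8, 0.25, 0
R0 = Σ lx·mx = 6.92 → 6.92

6.92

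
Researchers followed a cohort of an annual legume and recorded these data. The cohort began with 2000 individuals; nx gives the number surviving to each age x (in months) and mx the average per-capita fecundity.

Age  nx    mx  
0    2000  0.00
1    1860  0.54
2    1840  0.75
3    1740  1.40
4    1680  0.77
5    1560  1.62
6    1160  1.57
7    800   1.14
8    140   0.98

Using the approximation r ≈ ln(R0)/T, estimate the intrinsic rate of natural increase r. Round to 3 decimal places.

0.426

lx = nx/n0 = nx/2000: 1, 0.93, 0.92, 0.87, 0.84, 0.78, 0.58, 0.4, 0.07
R0 = Σ lx·mx = 0 + 0.5022 + 0.69 + 1.218 + 0.6468 + 1.2636 + 0.9106 + 0.456 + 0.0686 = 5.7558
Σ x·lx·mx = 23.6458; T = 23.6458/5.7558 = 4.10817…
r ≈ ln(R0)/T = ln(5.7558)/4.10817… = 0.42603… → 0.426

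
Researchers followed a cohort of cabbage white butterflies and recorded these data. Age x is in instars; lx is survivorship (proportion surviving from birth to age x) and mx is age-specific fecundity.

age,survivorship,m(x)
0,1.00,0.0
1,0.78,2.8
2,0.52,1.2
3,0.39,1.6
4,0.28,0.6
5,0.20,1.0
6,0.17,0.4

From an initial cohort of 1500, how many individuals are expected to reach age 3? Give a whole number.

585

Expected survivors = N0 · l_3 = 1500 × 0.39 = 585 → 585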